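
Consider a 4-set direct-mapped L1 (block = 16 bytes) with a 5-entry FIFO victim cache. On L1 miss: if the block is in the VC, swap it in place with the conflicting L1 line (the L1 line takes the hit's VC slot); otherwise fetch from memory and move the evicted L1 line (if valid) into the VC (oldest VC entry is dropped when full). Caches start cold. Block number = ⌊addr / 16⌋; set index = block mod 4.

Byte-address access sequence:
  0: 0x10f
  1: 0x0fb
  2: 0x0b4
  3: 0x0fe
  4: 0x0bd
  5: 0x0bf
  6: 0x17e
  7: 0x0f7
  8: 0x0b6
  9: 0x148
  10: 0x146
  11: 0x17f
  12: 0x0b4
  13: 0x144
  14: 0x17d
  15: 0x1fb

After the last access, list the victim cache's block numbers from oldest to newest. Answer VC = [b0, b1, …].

0: 0x10f (blk 16, set 0) → MISS  vc=[]
1: 0xfb (blk 15, set 3) → MISS  vc=[]
2: 0xb4 (blk 11, set 3) → MISS  vc=[15]
3: 0xfe (blk 15, set 3) → VC-HIT  vc=[11]
4: 0xbd (blk 11, set 3) → VC-HIT  vc=[15]
5: 0xbf (blk 11, set 3) → L1-HIT  vc=[15]
6: 0x17e (blk 23, set 3) → MISS  vc=[15, 11]
7: 0xf7 (blk 15, set 3) → VC-HIT  vc=[23, 11]
8: 0xb6 (blk 11, set 3) → VC-HIT  vc=[23, 15]
9: 0x148 (blk 20, set 0) → MISS  vc=[23, 15, 16]
10: 0x146 (blk 20, set 0) → L1-HIT  vc=[23, 15, 16]
11: 0x17f (blk 23, set 3) → VC-HIT  vc=[11, 15, 16]
12: 0xb4 (blk 11, set 3) → VC-HIT  vc=[23, 15, 16]
13: 0x144 (blk 20, set 0) → L1-HIT  vc=[23, 15, 16]
14: 0x17d (blk 23, set 3) → VC-HIT  vc=[11, 15, 16]
15: 0x1fb (blk 31, set 3) → MISS  vc=[11, 15, 16, 23]

VC = [11, 15, 16, 23]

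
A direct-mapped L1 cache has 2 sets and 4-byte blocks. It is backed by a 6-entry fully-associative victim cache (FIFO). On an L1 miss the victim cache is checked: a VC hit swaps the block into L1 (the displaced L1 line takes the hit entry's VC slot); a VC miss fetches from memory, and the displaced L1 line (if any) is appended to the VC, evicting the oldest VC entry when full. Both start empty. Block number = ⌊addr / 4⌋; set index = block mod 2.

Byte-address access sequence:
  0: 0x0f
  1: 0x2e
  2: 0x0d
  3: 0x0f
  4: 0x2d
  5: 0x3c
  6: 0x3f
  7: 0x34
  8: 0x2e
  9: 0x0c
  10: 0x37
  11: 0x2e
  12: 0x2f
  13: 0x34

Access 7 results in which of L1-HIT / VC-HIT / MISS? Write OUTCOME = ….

#0 0xf→b3/s1 MISS; vc=[]
#1 0x2e→b11/s1 MISS; vc=[3]
#2 0xd→b3/s1 VC-HIT; vc=[11]
#3 0xf→b3/s1 L1-HIT; vc=[11]
#4 0x2d→b11/s1 VC-HIT; vc=[3]
#5 0x3c→b15/s1 MISS; vc=[3,11]
#6 0x3f→b15/s1 L1-HIT; vc=[3,11]
#7 0x34→b13/s1 MISS; vc=[3,11,15]
#8 0x2e→b11/s1 VC-HIT; vc=[3,13,15]
#9 0xc→b3/s1 VC-HIT; vc=[11,13,15]
#10 0x37→b13/s1 VC-HIT; vc=[11,3,15]
#11 0x2e→b11/s1 VC-HIT; vc=[13,3,15]
#12 0x2f→b11/s1 L1-HIT; vc=[13,3,15]
#13 0x34→b13/s1 VC-HIT; vc=[11,3,15]

OUTCOME = MISS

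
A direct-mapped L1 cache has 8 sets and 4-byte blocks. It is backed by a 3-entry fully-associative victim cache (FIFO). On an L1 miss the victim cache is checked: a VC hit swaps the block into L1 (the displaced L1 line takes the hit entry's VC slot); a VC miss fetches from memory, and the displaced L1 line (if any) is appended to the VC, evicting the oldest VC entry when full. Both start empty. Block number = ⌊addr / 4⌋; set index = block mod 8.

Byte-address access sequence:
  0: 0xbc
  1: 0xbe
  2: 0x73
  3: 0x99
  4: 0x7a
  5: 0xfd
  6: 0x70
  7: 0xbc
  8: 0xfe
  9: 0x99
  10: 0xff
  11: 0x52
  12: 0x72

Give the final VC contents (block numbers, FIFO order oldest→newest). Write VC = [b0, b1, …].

  [0] addr=0xbc blk=47 s=7: MISS | VC []
  [1] addr=0xbe blk=47 s=7: L1-HIT | VC []
  [2] addr=0x73 blk=28 s=4: MISS | VC []
  [3] addr=0x99 blk=38 s=6: MISS | VC []
  [4] addr=0x7a blk=30 s=6: MISS | VC [38]
  [5] addr=0xfd blk=63 s=7: MISS | VC [38, 47]
  [6] addr=0x70 blk=28 s=4: L1-HIT | VC [38, 47]
  [7] addr=0xbc blk=47 s=7: VC-HIT | VC [38, 63]
  [8] addr=0xfe blk=63 s=7: VC-HIT | VC [38, 47]
  [9] addr=0x99 blk=38 s=6: VC-HIT | VC [30, 47]
  [10] addr=0xff blk=63 s=7: L1-HIT | VC [30, 47]
  [11] addr=0x52 blk=20 s=4: MISS | VC [30, 47, 28]
  [12] addr=0x72 blk=28 s=4: VC-HIT | VC [30, 47, 20]

VC = [30, 47, 20]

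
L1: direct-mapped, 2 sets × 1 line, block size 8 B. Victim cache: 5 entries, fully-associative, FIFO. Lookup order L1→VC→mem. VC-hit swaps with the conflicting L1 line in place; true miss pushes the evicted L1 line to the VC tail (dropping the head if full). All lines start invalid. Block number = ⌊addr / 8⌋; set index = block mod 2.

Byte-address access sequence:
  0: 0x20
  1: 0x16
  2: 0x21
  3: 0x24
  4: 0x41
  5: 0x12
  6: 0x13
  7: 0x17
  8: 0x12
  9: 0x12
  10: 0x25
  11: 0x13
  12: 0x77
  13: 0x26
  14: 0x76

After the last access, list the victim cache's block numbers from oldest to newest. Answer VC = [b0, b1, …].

VC = [8, 4, 2]

#0 0x20→b4/s0 MISS; vc=[]
#1 0x16→b2/s0 MISS; vc=[4]
#2 0x21→b4/s0 VC-HIT; vc=[2]
#3 0x24→b4/s0 L1-HIT; vc=[2]
#4 0x41→b8/s0 MISS; vc=[2,4]
#5 0x12→b2/s0 VC-HIT; vc=[8,4]
#6 0x13→b2/s0 L1-HIT; vc=[8,4]
#7 0x17→b2/s0 L1-HIT; vc=[8,4]
#8 0x12→b2/s0 L1-HIT; vc=[8,4]
#9 0x12→b2/s0 L1-HIT; vc=[8,4]
#10 0x25→b4/s0 VC-HIT; vc=[8,2]
#11 0x13→b2/s0 VC-HIT; vc=[8,4]
#12 0x77→b14/s0 MISS; vc=[8,4,2]
#13 0x26→b4/s0 VC-HIT; vc=[8,14,2]
#14 0x76→b14/s0 VC-HIT; vc=[8,4,2]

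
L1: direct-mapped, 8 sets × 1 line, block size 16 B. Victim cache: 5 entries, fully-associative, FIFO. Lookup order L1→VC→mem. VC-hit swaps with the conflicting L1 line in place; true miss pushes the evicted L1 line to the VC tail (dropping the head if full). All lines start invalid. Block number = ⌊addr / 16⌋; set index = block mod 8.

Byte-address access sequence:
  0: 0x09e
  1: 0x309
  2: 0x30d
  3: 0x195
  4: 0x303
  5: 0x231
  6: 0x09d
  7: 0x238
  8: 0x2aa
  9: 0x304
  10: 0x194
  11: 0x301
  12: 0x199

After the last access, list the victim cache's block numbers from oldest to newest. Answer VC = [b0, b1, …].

  [0] addr=0x9e blk=9 s=1: MISS | VC []
  [1] addr=0x309 blk=48 s=0: MISS | VC []
  [2] addr=0x30d blk=48 s=0: L1-HIT | VC []
  [3] addr=0x195 blk=25 s=1: MISS | VC [9]
  [4] addr=0x303 blk=48 s=0: L1-HIT | VC [9]
  [5] addr=0x231 blk=35 s=3: MISS | VC [9]
  [6] addr=0x9d blk=9 s=1: VC-HIT | VC [25]
  [7] addr=0x238 blk=35 s=3: L1-HIT | VC [25]
  [8] addr=0x2aa blk=42 s=2: MISS | VC [25]
  [9] addr=0x304 blk=48 s=0: L1-HIT | VC [25]
  [10] addr=0x194 blk=25 s=1: VC-HIT | VC [9]
  [11] addr=0x301 blk=48 s=0: L1-HIT | VC [9]
  [12] addr=0x199 blk=25 s=1: L1-HIT | VC [9]

VC = [9]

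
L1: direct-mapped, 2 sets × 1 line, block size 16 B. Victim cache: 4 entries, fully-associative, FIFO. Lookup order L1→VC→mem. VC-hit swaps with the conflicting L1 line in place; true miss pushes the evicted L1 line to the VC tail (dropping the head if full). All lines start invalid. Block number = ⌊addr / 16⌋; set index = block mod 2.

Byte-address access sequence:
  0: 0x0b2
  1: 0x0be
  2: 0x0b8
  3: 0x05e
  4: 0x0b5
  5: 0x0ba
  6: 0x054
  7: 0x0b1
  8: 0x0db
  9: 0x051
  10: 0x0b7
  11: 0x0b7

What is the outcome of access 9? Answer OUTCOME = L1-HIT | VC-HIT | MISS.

#0 0xb2→b11/s1 MISS; vc=[]
#1 0xbe→b11/s1 L1-HIT; vc=[]
#2 0xb8→b11/s1 L1-HIT; vc=[]
#3 0x5e→b5/s1 MISS; vc=[11]
#4 0xb5→b11/s1 VC-HIT; vc=[5]
#5 0xba→b11/s1 L1-HIT; vc=[5]
#6 0x54→b5/s1 VC-HIT; vc=[11]
#7 0xb1→b11/s1 VC-HIT; vc=[5]
#8 0xdb→b13/s1 MISS; vc=[5,11]
#9 0x51→b5/s1 VC-HIT; vc=[13,11]
#10 0xb7→b11/s1 VC-HIT; vc=[13,5]
#11 0xb7→b11/s1 L1-HIT; vc=[13,5]

OUTCOME = VC-HIT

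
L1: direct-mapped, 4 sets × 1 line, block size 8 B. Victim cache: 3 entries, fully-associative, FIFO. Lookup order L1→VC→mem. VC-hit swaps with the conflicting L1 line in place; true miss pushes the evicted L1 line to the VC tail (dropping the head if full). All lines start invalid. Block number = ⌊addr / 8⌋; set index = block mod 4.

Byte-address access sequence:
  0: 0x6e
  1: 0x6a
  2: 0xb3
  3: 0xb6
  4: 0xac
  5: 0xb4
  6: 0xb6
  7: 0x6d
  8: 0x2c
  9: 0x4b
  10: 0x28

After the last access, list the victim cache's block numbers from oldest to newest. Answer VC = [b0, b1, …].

0: 0x6e (blk 13, set 1) → MISS  vc=[]
1: 0x6a (blk 13, set 1) → L1-HIT  vc=[]
2: 0xb3 (blk 22, set 2) → MISS  vc=[]
3: 0xb6 (blk 22, set 2) → L1-HIT  vc=[]
4: 0xac (blk 21, set 1) → MISS  vc=[13]
5: 0xb4 (blk 22, set 2) → L1-HIT  vc=[13]
6: 0xb6 (blk 22, set 2) → L1-HIT  vc=[13]
7: 0x6d (blk 13, set 1) → VC-HIT  vc=[21]
8: 0x2c (blk 5, set 1) → MISS  vc=[21, 13]
9: 0x4b (blk 9, set 1) → MISS  vc=[21, 13, 5]
10: 0x28 (blk 5, set 1) → VC-HIT  vc=[21, 13, 9]

VC = [21, 13, 9]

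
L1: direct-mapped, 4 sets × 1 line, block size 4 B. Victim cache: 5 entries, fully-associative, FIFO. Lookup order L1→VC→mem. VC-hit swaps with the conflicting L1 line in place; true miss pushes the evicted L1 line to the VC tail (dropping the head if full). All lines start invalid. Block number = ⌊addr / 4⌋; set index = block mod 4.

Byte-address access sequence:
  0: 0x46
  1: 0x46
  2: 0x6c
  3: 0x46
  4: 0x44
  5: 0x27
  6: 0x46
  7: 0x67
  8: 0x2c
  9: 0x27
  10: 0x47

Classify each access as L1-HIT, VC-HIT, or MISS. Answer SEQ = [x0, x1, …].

  [0] addr=0x46 blk=17 s=1: MISS | VC []
  [1] addr=0x46 blk=17 s=1: L1-HIT | VC []
  [2] addr=0x6c blk=27 s=3: MISS | VC []
  [3] addr=0x46 blk=17 s=1: L1-HIT | VC []
  [4] addr=0x44 blk=17 s=1: L1-HIT | VC []
  [5] addr=0x27 blk=9 s=1: MISS | VC [17]
  [6] addr=0x46 blk=17 s=1: VC-HIT | VC [9]
  [7] addr=0x67 blk=25 s=1: MISS | VC [9, 17]
  [8] addr=0x2c blk=11 s=3: MISS | VC [9, 17, 27]
  [9] addr=0x27 blk=9 s=1: VC-HIT | VC [25, 17, 27]
  [10] addr=0x47 blk=17 s=1: VC-HIT | VC [25, 9, 27]

SEQ = [MISS, L1-HIT, MISS, L1-HIT, L1-HIT, MISS, VC-HIT, MISS, MISS, VC-HIT, VC-HIT]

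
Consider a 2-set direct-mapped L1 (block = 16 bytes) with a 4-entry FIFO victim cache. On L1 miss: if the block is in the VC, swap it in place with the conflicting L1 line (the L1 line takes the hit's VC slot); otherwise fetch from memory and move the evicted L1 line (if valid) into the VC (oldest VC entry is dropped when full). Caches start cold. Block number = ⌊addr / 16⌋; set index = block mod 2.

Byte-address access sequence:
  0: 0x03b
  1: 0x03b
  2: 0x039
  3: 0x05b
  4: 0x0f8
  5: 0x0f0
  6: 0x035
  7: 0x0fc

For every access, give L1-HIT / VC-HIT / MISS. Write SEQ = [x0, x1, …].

0: 0x3b (blk 3, set 1) → MISS  vc=[]
1: 0x3b (blk 3, set 1) → L1-HIT  vc=[]
2: 0x39 (blk 3, set 1) → L1-HIT  vc=[]
3: 0x5b (blk 5, set 1) → MISS  vc=[3]
4: 0xf8 (blk 15, set 1) → MISS  vc=[3, 5]
5: 0xf0 (blk 15, set 1) → L1-HIT  vc=[3, 5]
6: 0x35 (blk 3, set 1) → VC-HIT  vc=[15, 5]
7: 0xfc (blk 15, set 1) → VC-HIT  vc=[3, 5]

SEQ = [MISS, L1-HIT, L1-HIT, MISS, MISS, L1-HIT, VC-HIT, VC-HIT]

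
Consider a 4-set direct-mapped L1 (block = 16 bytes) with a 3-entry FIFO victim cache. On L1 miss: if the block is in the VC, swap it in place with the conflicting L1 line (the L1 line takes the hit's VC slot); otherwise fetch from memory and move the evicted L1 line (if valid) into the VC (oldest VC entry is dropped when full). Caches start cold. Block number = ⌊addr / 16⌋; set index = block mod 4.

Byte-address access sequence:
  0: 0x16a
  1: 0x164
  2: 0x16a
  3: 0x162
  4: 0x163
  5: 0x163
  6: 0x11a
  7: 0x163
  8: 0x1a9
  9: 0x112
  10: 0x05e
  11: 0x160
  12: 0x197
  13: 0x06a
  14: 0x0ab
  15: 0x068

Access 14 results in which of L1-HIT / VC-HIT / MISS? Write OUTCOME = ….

OUTCOME = MISS

#0 0x16a→b22/s2 MISS; vc=[]
#1 0x164→b22/s2 L1-HIT; vc=[]
#2 0x16a→b22/s2 L1-HIT; vc=[]
#3 0x162→b22/s2 L1-HIT; vc=[]
#4 0x163→b22/s2 L1-HIT; vc=[]
#5 0x163→b22/s2 L1-HIT; vc=[]
#6 0x11a→b17/s1 MISS; vc=[]
#7 0x163→b22/s2 L1-HIT; vc=[]
#8 0x1a9→b26/s2 MISS; vc=[22]
#9 0x112→b17/s1 L1-HIT; vc=[22]
#10 0x5e→b5/s1 MISS; vc=[22,17]
#11 0x160→b22/s2 VC-HIT; vc=[26,17]
#12 0x197→b25/s1 MISS; vc=[26,17,5]
#13 0x6a→b6/s2 MISS; vc=[17,5,22]
#14 0xab→b10/s2 MISS; vc=[5,22,6]
#15 0x68→b6/s2 VC-HIT; vc=[5,22,10]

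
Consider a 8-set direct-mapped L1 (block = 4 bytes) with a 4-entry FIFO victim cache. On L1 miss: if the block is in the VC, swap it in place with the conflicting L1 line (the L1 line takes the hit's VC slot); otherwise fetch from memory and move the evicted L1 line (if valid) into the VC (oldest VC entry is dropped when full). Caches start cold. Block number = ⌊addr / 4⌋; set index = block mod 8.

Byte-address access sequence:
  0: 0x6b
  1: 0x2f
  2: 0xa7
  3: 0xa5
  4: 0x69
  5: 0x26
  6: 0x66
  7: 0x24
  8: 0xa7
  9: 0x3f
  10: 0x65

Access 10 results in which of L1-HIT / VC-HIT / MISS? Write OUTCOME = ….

OUTCOME = VC-HIT

#0 0x6b→b26/s2 MISS; vc=[]
#1 0x2f→b11/s3 MISS; vc=[]
#2 0xa7→b41/s1 MISS; vc=[]
#3 0xa5→b41/s1 L1-HIT; vc=[]
#4 0x69→b26/s2 L1-HIT; vc=[]
#5 0x26→b9/s1 MISS; vc=[41]
#6 0x66→b25/s1 MISS; vc=[41,9]
#7 0x24→b9/s1 VC-HIT; vc=[41,25]
#8 0xa7→b41/s1 VC-HIT; vc=[9,25]
#9 0x3f→b15/s7 MISS; vc=[9,25]
#10 0x65→b25/s1 VC-HIT; vc=[9,41]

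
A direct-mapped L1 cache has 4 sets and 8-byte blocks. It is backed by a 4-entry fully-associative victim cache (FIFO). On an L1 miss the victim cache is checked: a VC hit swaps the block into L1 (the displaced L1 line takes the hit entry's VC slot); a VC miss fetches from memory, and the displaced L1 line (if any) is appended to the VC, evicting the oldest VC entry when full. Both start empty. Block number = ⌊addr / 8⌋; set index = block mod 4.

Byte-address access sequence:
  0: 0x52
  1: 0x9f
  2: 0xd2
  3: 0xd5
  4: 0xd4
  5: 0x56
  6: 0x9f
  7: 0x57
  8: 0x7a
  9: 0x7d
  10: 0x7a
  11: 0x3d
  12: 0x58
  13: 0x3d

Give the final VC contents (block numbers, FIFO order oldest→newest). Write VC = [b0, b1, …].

VC = [26, 19, 15, 11]

  [0] addr=0x52 blk=10 s=2: MISS | VC []
  [1] addr=0x9f blk=19 s=3: MISS | VC []
  [2] addr=0xd2 blk=26 s=2: MISS | VC [10]
  [3] addr=0xd5 blk=26 s=2: L1-HIT | VC [10]
  [4] addr=0xd4 blk=26 s=2: L1-HIT | VC [10]
  [5] addr=0x56 blk=10 s=2: VC-HIT | VC [26]
  [6] addr=0x9f blk=19 s=3: L1-HIT | VC [26]
  [7] addr=0x57 blk=10 s=2: L1-HIT | VC [26]
  [8] addr=0x7a blk=15 s=3: MISS | VC [26, 19]
  [9] addr=0x7d blk=15 s=3: L1-HIT | VC [26, 19]
  [10] addr=0x7a blk=15 s=3: L1-HIT | VC [26, 19]
  [11] addr=0x3d blk=7 s=3: MISS | VC [26, 19, 15]
  [12] addr=0x58 blk=11 s=3: MISS | VC [26, 19, 15, 7]
  [13] addr=0x3d blk=7 s=3: VC-HIT | VC [26, 19, 15, 11]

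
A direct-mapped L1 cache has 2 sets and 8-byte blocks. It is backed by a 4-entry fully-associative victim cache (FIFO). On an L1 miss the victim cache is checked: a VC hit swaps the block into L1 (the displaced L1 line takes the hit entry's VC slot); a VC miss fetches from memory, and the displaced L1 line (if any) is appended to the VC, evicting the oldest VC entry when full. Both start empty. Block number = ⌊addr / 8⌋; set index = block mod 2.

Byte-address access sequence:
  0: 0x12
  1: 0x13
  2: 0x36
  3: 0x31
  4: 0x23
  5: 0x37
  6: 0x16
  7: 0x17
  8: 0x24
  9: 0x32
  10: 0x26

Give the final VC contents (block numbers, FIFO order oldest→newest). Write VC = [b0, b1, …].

#0 0x12→b2/s0 MISS; vc=[]
#1 0x13→b2/s0 L1-HIT; vc=[]
#2 0x36→b6/s0 MISS; vc=[2]
#3 0x31→b6/s0 L1-HIT; vc=[2]
#4 0x23→b4/s0 MISS; vc=[2,6]
#5 0x37→b6/s0 VC-HIT; vc=[2,4]
#6 0x16→b2/s0 VC-HIT; vc=[6,4]
#7 0x17→b2/s0 L1-HIT; vc=[6,4]
#8 0x24→b4/s0 VC-HIT; vc=[6,2]
#9 0x32→b6/s0 VC-HIT; vc=[4,2]
#10 0x26→b4/s0 VC-HIT; vc=[6,2]

VC = [6, 2]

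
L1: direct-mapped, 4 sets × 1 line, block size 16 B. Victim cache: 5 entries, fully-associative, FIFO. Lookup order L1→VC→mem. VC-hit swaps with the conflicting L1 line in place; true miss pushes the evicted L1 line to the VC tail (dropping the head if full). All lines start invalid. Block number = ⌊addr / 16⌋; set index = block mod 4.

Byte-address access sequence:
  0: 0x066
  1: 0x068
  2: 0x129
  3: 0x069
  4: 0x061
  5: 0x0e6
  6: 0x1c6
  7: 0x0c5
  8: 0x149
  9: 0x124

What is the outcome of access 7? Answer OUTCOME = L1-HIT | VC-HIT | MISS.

  [0] addr=0x66 blk=6 s=2: MISS | VC []
  [1] addr=0x68 blk=6 s=2: L1-HIT | VC []
  [2] addr=0x129 blk=18 s=2: MISS | VC [6]
  [3] addr=0x69 blk=6 s=2: VC-HIT | VC [18]
  [4] addr=0x61 blk=6 s=2: L1-HIT | VC [18]
  [5] addr=0xe6 blk=14 s=2: MISS | VC [18, 6]
  [6] addr=0x1c6 blk=28 s=0: MISS | VC [18, 6]
  [7] addr=0xc5 blk=12 s=0: MISS | VC [18, 6, 28]
  [8] addr=0x149 blk=20 s=0: MISS | VC [18, 6, 28, 12]
  [9] addr=0x124 blk=18 s=2: VC-HIT | VC [14, 6, 28, 12]

OUTCOME = MISS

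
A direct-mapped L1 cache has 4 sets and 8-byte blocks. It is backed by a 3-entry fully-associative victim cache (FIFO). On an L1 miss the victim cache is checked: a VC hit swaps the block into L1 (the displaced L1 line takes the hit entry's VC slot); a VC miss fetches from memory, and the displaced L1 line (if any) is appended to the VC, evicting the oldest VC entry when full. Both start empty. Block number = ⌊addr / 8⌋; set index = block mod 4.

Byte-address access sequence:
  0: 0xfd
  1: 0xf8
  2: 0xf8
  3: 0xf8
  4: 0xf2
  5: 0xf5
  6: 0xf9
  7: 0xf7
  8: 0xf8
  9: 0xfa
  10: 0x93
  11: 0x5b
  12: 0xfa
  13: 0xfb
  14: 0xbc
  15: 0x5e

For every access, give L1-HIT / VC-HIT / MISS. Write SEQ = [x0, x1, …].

SEQ = [MISS, L1-HIT, L1-HIT, L1-HIT, MISS, L1-HIT, L1-HIT, L1-HIT, L1-HIT, L1-HIT, MISS, MISS, VC-HIT, L1-HIT, MISS, VC-HIT]

0: 0xfd (blk 31, set 3) → MISS  vc=[]
1: 0xf8 (blk 31, set 3) → L1-HIT  vc=[]
2: 0xf8 (blk 31, set 3) → L1-HIT  vc=[]
3: 0xf8 (blk 31, set 3) → L1-HIT  vc=[]
4: 0xf2 (blk 30, set 2) → MISS  vc=[]
5: 0xf5 (blk 30, set 2) → L1-HIT  vc=[]
6: 0xf9 (blk 31, set 3) → L1-HIT  vc=[]
7: 0xf7 (blk 30, set 2) → L1-HIT  vc=[]
8: 0xf8 (blk 31, set 3) → L1-HIT  vc=[]
9: 0xfa (blk 31, set 3) → L1-HIT  vc=[]
10: 0x93 (blk 18, set 2) → MISS  vc=[30]
11: 0x5b (blk 11, set 3) → MISS  vc=[30, 31]
12: 0xfa (blk 31, set 3) → VC-HIT  vc=[30, 11]
13: 0xfb (blk 31, set 3) → L1-HIT  vc=[30, 11]
14: 0xbc (blk 23, set 3) → MISS  vc=[30, 11, 31]
15: 0x5e (blk 11, set 3) → VC-HIT  vc=[30, 23, 31]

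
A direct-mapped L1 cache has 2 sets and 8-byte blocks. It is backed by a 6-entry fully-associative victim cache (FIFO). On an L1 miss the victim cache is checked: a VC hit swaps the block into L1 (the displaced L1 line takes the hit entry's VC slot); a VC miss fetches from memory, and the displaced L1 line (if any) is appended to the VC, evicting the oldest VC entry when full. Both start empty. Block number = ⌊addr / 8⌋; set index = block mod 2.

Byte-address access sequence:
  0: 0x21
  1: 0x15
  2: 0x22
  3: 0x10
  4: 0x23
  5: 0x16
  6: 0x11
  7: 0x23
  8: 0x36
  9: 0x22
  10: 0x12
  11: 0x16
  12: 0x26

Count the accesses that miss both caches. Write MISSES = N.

MISSES = 3

  [0] addr=0x21 blk=4 s=0: MISS | VC []
  [1] addr=0x15 blk=2 s=0: MISS | VC [4]
  [2] addr=0x22 blk=4 s=0: VC-HIT | VC [2]
  [3] addr=0x10 blk=2 s=0: VC-HIT | VC [4]
  [4] addr=0x23 blk=4 s=0: VC-HIT | VC [2]
  [5] addr=0x16 blk=2 s=0: VC-HIT | VC [4]
  [6] addr=0x11 blk=2 s=0: L1-HIT | VC [4]
  [7] addr=0x23 blk=4 s=0: VC-HIT | VC [2]
  [8] addr=0x36 blk=6 s=0: MISS | VC [2, 4]
  [9] addr=0x22 blk=4 s=0: VC-HIT | VC [2, 6]
  [10] addr=0x12 blk=2 s=0: VC-HIT | VC [4, 6]
  [11] addr=0x16 blk=2 s=0: L1-HIT | VC [4, 6]
  [12] addr=0x26 blk=4 s=0: VC-HIT | VC [2, 6]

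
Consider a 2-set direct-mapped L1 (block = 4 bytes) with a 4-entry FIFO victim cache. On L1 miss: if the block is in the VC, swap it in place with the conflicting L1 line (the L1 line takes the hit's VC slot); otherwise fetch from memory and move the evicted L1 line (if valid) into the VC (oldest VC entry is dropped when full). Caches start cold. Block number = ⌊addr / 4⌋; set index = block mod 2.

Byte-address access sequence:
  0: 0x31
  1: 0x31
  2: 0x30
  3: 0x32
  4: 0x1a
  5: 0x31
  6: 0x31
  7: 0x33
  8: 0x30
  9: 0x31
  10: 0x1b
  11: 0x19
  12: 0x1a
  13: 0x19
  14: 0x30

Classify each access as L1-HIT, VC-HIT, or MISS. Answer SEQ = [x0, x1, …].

#0 0x31→b12/s0 MISS; vc=[]
#1 0x31→b12/s0 L1-HIT; vc=[]
#2 0x30→b12/s0 L1-HIT; vc=[]
#3 0x32→b12/s0 L1-HIT; vc=[]
#4 0x1a→b6/s0 MISS; vc=[12]
#5 0x31→b12/s0 VC-HIT; vc=[6]
#6 0x31→b12/s0 L1-HIT; vc=[6]
#7 0x33→b12/s0 L1-HIT; vc=[6]
#8 0x30→b12/s0 L1-HIT; vc=[6]
#9 0x31→b12/s0 L1-HIT; vc=[6]
#10 0x1b→b6/s0 VC-HIT; vc=[12]
#11 0x19→b6/s0 L1-HIT; vc=[12]
#12 0x1a→b6/s0 L1-HIT; vc=[12]
#13 0x19→b6/s0 L1-HIT; vc=[12]
#14 0x30→b12/s0 VC-HIT; vc=[6]

SEQ = [MISS, L1-HIT, L1-HIT, L1-HIT, MISS, VC-HIT, L1-HIT, L1-HIT, L1-HIT, L1-HIT, VC-HIT, L1-HIT, L1-HIT, L1-HIT, VC-HIT]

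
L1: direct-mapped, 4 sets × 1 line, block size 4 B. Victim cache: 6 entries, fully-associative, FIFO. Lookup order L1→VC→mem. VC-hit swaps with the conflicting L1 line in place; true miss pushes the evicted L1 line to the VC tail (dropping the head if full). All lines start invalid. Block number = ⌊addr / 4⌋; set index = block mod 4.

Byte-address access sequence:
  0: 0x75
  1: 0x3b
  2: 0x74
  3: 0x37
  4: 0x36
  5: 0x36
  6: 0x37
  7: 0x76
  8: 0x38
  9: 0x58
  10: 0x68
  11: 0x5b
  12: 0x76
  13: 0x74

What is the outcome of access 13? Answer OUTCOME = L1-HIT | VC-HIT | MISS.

OUTCOME = L1-HIT

0: 0x75 (blk 29, set 1) → MISS  vc=[]
1: 0x3b (blk 14, set 2) → MISS  vc=[]
2: 0x74 (blk 29, set 1) → L1-HIT  vc=[]
3: 0x37 (blk 13, set 1) → MISS  vc=[29]
4: 0x36 (blk 13, set 1) → L1-HIT  vc=[29]
5: 0x36 (blk 13, set 1) → L1-HIT  vc=[29]
6: 0x37 (blk 13, set 1) → L1-HIT  vc=[29]
7: 0x76 (blk 29, set 1) → VC-HIT  vc=[13]
8: 0x38 (blk 14, set 2) → L1-HIT  vc=[13]
9: 0x58 (blk 22, set 2) → MISS  vc=[13, 14]
10: 0x68 (blk 26, set 2) → MISS  vc=[13, 14, 22]
11: 0x5b (blk 22, set 2) → VC-HIT  vc=[13, 14, 26]
12: 0x76 (blk 29, set 1) → L1-HIT  vc=[13, 14, 26]
13: 0x74 (blk 29, set 1) → L1-HIT  vc=[13, 14, 26]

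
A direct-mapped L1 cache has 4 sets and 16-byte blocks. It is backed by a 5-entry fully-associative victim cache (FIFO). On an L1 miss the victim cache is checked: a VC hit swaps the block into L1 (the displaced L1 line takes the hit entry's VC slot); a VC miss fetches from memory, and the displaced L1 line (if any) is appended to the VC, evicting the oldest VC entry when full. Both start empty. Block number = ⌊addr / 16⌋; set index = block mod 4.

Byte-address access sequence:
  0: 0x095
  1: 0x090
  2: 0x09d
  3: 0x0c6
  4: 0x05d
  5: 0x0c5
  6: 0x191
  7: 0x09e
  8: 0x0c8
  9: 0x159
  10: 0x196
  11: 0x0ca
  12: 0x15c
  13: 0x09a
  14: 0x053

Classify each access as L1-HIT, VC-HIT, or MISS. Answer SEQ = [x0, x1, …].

SEQ = [MISS, L1-HIT, L1-HIT, MISS, MISS, L1-HIT, MISS, VC-HIT, L1-HIT, MISS, VC-HIT, L1-HIT, VC-HIT, VC-HIT, VC-HIT]

  [0] addr=0x95 blk=9 s=1: MISS | VC []
  [1] addr=0x90 blk=9 s=1: L1-HIT | VC []
  [2] addr=0x9d blk=9 s=1: L1-HIT | VC []
  [3] addr=0xc6 blk=12 s=0: MISS | VC []
  [4] addr=0x5d blk=5 s=1: MISS | VC [9]
  [5] addr=0xc5 blk=12 s=0: L1-HIT | VC [9]
  [6] addr=0x191 blk=25 s=1: MISS | VC [9, 5]
  [7] addr=0x9e blk=9 s=1: VC-HIT | VC [25, 5]
  [8] addr=0xc8 blk=12 s=0: L1-HIT | VC [25, 5]
  [9] addr=0x159 blk=21 s=1: MISS | VC [25, 5, 9]
  [10] addr=0x196 blk=25 s=1: VC-HIT | VC [21, 5, 9]
  [11] addr=0xca blk=12 s=0: L1-HIT | VC [21, 5, 9]
  [12] addr=0x15c blk=21 s=1: VC-HIT | VC [25, 5, 9]
  [13] addr=0x9a blk=9 s=1: VC-HIT | VC [25, 5, 21]
  [14] addr=0x53 blk=5 s=1: VC-HIT | VC [25, 9, 21]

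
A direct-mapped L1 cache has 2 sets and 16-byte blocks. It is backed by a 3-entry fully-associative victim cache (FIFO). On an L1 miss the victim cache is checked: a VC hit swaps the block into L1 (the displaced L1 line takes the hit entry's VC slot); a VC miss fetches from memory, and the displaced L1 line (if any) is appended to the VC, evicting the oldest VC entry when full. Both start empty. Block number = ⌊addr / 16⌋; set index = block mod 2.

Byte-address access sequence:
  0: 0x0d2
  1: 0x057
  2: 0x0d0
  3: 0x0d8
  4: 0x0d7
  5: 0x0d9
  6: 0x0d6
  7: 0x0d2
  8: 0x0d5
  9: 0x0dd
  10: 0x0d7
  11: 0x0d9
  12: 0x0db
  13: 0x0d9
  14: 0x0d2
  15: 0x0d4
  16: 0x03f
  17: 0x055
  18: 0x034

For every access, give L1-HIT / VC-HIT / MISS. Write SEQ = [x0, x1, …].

  [0] addr=0xd2 blk=13 s=1: MISS | VC []
  [1] addr=0x57 blk=5 s=1: MISS | VC [13]
  [2] addr=0xd0 blk=13 s=1: VC-HIT | VC [5]
  [3] addr=0xd8 blk=13 s=1: L1-HIT | VC [5]
  [4] addr=0xd7 blk=13 s=1: L1-HIT | VC [5]
  [5] addr=0xd9 blk=13 s=1: L1-HIT | VC [5]
  [6] addr=0xd6 blk=13 s=1: L1-HIT | VC [5]
  [7] addr=0xd2 blk=13 s=1: L1-HIT | VC [5]
  [8] addr=0xd5 blk=13 s=1: L1-HIT | VC [5]
  [9] addr=0xdd blk=13 s=1: L1-HIT | VC [5]
  [10] addr=0xd7 blk=13 s=1: L1-HIT | VC [5]
  [11] addr=0xd9 blk=13 s=1: L1-HIT | VC [5]
  [12] addr=0xdb blk=13 s=1: L1-HIT | VC [5]
  [13] addr=0xd9 blk=13 s=1: L1-HIT | VC [5]
  [14] addr=0xd2 blk=13 s=1: L1-HIT | VC [5]
  [15] addr=0xd4 blk=13 s=1: L1-HIT | VC [5]
  [16] addr=0x3f blk=3 s=1: MISS | VC [5, 13]
  [17] addr=0x55 blk=5 s=1: VC-HIT | VC [3, 13]
  [18] addr=0x34 blk=3 s=1: VC-HIT | VC [5, 13]

SEQ = [MISS, MISS, VC-HIT, L1-HIT, L1-HIT, L1-HIT, L1-HIT, L1-HIT, L1-HIT, L1-HIT, L1-HIT, L1-HIT, L1-HIT, L1-HIT, L1-HIT, L1-HIT, MISS, VC-HIT, VC-HIT]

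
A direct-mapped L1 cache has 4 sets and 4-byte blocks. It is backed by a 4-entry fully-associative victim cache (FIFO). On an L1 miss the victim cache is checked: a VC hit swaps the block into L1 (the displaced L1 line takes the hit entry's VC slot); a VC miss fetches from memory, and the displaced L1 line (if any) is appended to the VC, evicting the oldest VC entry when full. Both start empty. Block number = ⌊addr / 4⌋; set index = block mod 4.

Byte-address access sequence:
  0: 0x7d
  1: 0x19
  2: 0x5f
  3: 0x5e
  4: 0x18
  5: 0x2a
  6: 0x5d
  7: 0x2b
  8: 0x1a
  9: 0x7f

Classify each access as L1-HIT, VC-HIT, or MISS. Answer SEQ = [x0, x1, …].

SEQ = [MISS, MISS, MISS, L1-HIT, L1-HIT, MISS, L1-HIT, L1-HIT, VC-HIT, VC-HIT]

  [0] addr=0x7d blk=31 s=3: MISS | VC []
  [1] addr=0x19 blk=6 s=2: MISS | VC []
  [2] addr=0x5f blk=23 s=3: MISS | VC [31]
  [3] addr=0x5e blk=23 s=3: L1-HIT | VC [31]
  [4] addr=0x18 blk=6 s=2: L1-HIT | VC [31]
  [5] addr=0x2a blk=10 s=2: MISS | VC [31, 6]
  [6] addr=0x5d blk=23 s=3: L1-HIT | VC [31, 6]
  [7] addr=0x2b blk=10 s=2: L1-HIT | VC [31, 6]
  [8] addr=0x1a blk=6 s=2: VC-HIT | VC [31, 10]
  [9] addr=0x7f blk=31 s=3: VC-HIT | VC [23, 10]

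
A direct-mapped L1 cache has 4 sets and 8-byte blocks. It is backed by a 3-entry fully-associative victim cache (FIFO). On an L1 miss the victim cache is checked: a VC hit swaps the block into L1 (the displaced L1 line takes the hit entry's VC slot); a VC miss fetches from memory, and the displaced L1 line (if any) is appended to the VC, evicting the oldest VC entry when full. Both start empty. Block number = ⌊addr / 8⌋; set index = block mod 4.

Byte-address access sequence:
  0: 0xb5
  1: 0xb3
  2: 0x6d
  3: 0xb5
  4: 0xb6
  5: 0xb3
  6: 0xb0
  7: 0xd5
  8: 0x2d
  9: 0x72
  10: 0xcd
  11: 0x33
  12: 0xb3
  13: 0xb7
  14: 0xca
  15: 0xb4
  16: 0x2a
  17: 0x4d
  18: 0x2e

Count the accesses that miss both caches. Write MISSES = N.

MISSES = 9

  [0] addr=0xb5 blk=22 s=2: MISS | VC []
  [1] addr=0xb3 blk=22 s=2: L1-HIT | VC []
  [2] addr=0x6d blk=13 s=1: MISS | VC []
  [3] addr=0xb5 blk=22 s=2: L1-HIT | VC []
  [4] addr=0xb6 blk=22 s=2: L1-HIT | VC []
  [5] addr=0xb3 blk=22 s=2: L1-HIT | VC []
  [6] addr=0xb0 blk=22 s=2: L1-HIT | VC []
  [7] addr=0xd5 blk=26 s=2: MISS | VC [22]
  [8] addr=0x2d blk=5 s=1: MISS | VC [22, 13]
  [9] addr=0x72 blk=14 s=2: MISS | VC [22, 13, 26]
  [10] addr=0xcd blk=25 s=1: MISS | VC [13, 26, 5]
  [11] addr=0x33 blk=6 s=2: MISS | VC [26, 5, 14]
  [12] addr=0xb3 blk=22 s=2: MISS | VC [5, 14, 6]
  [13] addr=0xb7 blk=22 s=2: L1-HIT | VC [5, 14, 6]
  [14] addr=0xca blk=25 s=1: L1-HIT | VC [5, 14, 6]
  [15] addr=0xb4 blk=22 s=2: L1-HIT | VC [5, 14, 6]
  [16] addr=0x2a blk=5 s=1: VC-HIT | VC [25, 14, 6]
  [17] addr=0x4d blk=9 s=1: MISS | VC [14, 6, 5]
  [18] addr=0x2e blk=5 s=1: VC-HIT | VC [14, 6, 9]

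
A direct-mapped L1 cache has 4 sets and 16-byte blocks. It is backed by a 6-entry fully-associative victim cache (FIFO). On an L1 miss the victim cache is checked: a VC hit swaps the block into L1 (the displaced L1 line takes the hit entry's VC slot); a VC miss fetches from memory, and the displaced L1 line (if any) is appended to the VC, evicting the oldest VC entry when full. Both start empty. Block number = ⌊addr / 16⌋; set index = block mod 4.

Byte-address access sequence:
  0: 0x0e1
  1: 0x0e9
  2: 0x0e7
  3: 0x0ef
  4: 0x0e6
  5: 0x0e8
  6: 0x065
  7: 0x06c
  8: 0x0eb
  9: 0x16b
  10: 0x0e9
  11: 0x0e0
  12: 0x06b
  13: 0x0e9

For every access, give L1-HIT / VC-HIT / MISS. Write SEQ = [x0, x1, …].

  [0] addr=0xe1 blk=14 s=2: MISS | VC []
  [1] addr=0xe9 blk=14 s=2: L1-HIT | VC []
  [2] addr=0xe7 blk=14 s=2: L1-HIT | VC []
  [3] addr=0xef blk=14 s=2: L1-HIT | VC []
  [4] addr=0xe6 blk=14 s=2: L1-HIT | VC []
  [5] addr=0xe8 blk=14 s=2: L1-HIT | VC []
  [6] addr=0x65 blk=6 s=2: MISS | VC [14]
  [7] addr=0x6c blk=6 s=2: L1-HIT | VC [14]
  [8] addr=0xeb blk=14 s=2: VC-HIT | VC [6]
  [9] addr=0x16b blk=22 s=2: MISS | VC [6, 14]
  [10] addr=0xe9 blk=14 s=2: VC-HIT | VC [6, 22]
  [11] addr=0xe0 blk=14 s=2: L1-HIT | VC [6, 22]
  [12] addr=0x6b blk=6 s=2: VC-HIT | VC [14, 22]
  [13] addr=0xe9 blk=14 s=2: VC-HIT | VC [6, 22]

SEQ = [MISS, L1-HIT, L1-HIT, L1-HIT, L1-HIT, L1-HIT, MISS, L1-HIT, VC-HIT, MISS, VC-HIT, L1-HIT, VC-HIT, VC-HIT]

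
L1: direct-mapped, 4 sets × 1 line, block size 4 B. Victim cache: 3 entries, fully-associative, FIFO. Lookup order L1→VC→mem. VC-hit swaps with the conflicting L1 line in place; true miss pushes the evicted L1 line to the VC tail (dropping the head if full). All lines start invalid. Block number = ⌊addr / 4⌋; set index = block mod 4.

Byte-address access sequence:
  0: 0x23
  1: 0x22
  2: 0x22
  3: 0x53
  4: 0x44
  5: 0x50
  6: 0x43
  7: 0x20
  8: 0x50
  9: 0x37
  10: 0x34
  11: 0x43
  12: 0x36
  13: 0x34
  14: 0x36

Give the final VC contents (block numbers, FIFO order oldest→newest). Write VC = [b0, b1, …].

VC = [20, 8, 17]

0: 0x23 (blk 8, set 0) → MISS  vc=[]
1: 0x22 (blk 8, set 0) → L1-HIT  vc=[]
2: 0x22 (blk 8, set 0) → L1-HIT  vc=[]
3: 0x53 (blk 20, set 0) → MISS  vc=[8]
4: 0x44 (blk 17, set 1) → MISS  vc=[8]
5: 0x50 (blk 20, set 0) → L1-HIT  vc=[8]
6: 0x43 (blk 16, set 0) → MISS  vc=[8, 20]
7: 0x20 (blk 8, set 0) → VC-HIT  vc=[16, 20]
8: 0x50 (blk 20, set 0) → VC-HIT  vc=[16, 8]
9: 0x37 (blk 13, set 1) → MISS  vc=[16, 8, 17]
10: 0x34 (blk 13, set 1) → L1-HIT  vc=[16, 8, 17]
11: 0x43 (blk 16, set 0) → VC-HIT  vc=[20, 8, 17]
12: 0x36 (blk 13, set 1) → L1-HIT  vc=[20, 8, 17]
13: 0x34 (blk 13, set 1) → L1-HIT  vc=[20, 8, 17]
14: 0x36 (blk 13, set 1) → L1-HIT  vc=[20, 8, 17]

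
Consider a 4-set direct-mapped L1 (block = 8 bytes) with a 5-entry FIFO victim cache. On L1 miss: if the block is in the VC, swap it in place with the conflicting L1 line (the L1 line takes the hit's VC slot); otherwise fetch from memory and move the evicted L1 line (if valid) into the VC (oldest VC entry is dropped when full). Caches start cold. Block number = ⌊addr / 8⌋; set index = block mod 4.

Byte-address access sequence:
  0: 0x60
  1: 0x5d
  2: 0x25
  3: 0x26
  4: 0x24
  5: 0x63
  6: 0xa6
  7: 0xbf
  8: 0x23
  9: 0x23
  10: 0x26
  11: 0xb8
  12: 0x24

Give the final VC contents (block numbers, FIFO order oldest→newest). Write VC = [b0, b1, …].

VC = [20, 12, 11]

  [0] addr=0x60 blk=12 s=0: MISS | VC []
  [1] addr=0x5d blk=11 s=3: MISS | VC []
  [2] addr=0x25 blk=4 s=0: MISS | VC [12]
  [3] addr=0x26 blk=4 s=0: L1-HIT | VC [12]
  [4] addr=0x24 blk=4 s=0: L1-HIT | VC [12]
  [5] addr=0x63 blk=12 s=0: VC-HIT | VC [4]
  [6] addr=0xa6 blk=20 s=0: MISS | VC [4, 12]
  [7] addr=0xbf blk=23 s=3: MISS | VC [4, 12, 11]
  [8] addr=0x23 blk=4 s=0: VC-HIT | VC [20, 12, 11]
  [9] addr=0x23 blk=4 s=0: L1-HIT | VC [20, 12, 11]
  [10] addr=0x26 blk=4 s=0: L1-HIT | VC [20, 12, 11]
  [11] addr=0xb8 blk=23 s=3: L1-HIT | VC [20, 12, 11]
  [12] addr=0x24 blk=4 s=0: L1-HIT | VC [20, 12, 11]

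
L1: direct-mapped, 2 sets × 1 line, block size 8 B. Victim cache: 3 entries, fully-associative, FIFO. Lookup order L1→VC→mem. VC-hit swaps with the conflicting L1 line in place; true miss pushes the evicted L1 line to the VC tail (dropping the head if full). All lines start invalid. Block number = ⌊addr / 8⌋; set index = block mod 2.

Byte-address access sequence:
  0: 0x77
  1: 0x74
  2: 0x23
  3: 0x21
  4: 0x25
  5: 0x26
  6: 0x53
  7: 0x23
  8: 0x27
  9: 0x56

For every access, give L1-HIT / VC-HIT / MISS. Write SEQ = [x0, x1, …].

SEQ = [MISS, L1-HIT, MISS, L1-HIT, L1-HIT, L1-HIT, MISS, VC-HIT, L1-HIT, VC-HIT]

#0 0x77→b14/s0 MISS; vc=[]
#1 0x74→b14/s0 L1-HIT; vc=[]
#2 0x23→b4/s0 MISS; vc=[14]
#3 0x21→b4/s0 L1-HIT; vc=[14]
#4 0x25→b4/s0 L1-HIT; vc=[14]
#5 0x26→b4/s0 L1-HIT; vc=[14]
#6 0x53→b10/s0 MISS; vc=[14,4]
#7 0x23→b4/s0 VC-HIT; vc=[14,10]
#8 0x27→b4/s0 L1-HIT; vc=[14,10]
#9 0x56→b10/s0 VC-HIT; vc=[14,4]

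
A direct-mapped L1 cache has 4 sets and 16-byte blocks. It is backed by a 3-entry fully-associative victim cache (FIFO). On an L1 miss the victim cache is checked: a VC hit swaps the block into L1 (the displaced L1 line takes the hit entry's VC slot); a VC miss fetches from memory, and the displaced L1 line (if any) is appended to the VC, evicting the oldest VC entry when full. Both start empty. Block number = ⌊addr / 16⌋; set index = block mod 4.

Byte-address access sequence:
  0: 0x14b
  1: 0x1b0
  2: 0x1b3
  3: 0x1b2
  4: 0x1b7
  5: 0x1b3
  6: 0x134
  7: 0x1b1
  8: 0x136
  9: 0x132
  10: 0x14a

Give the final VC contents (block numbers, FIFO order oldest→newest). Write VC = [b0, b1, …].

VC = [27]

  [0] addr=0x14b blk=20 s=0: MISS | VC []
  [1] addr=0x1b0 blk=27 s=3: MISS | VC []
  [2] addr=0x1b3 blk=27 s=3: L1-HIT | VC []
  [3] addr=0x1b2 blk=27 s=3: L1-HIT | VC []
  [4] addr=0x1b7 blk=27 s=3: L1-HIT | VC []
  [5] addr=0x1b3 blk=27 s=3: L1-HIT | VC []
  [6] addr=0x134 blk=19 s=3: MISS | VC [27]
  [7] addr=0x1b1 blk=27 s=3: VC-HIT | VC [19]
  [8] addr=0x136 blk=19 s=3: VC-HIT | VC [27]
  [9] addr=0x132 blk=19 s=3: L1-HIT | VC [27]
  [10] addr=0x14a blk=20 s=0: L1-HIT | VC [27]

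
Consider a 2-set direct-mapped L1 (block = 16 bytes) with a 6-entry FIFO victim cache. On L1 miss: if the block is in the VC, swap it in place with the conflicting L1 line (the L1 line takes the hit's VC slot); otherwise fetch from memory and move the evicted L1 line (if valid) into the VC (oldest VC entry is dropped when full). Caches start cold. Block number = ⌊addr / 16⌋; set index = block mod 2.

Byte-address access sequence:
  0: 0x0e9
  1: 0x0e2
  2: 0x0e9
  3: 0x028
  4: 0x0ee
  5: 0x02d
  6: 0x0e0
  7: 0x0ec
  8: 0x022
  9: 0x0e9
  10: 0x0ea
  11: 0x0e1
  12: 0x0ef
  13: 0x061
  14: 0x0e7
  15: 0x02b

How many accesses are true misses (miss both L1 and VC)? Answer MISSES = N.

0: 0xe9 (blk 14, set 0) → MISS  vc=[]
1: 0xe2 (blk 14, set 0) → L1-HIT  vc=[]
2: 0xe9 (blk 14, set 0) → L1-HIT  vc=[]
3: 0x28 (blk 2, set 0) → MISS  vc=[14]
4: 0xee (blk 14, set 0) → VC-HIT  vc=[2]
5: 0x2d (blk 2, set 0) → VC-HIT  vc=[14]
6: 0xe0 (blk 14, set 0) → VC-HIT  vc=[2]
7: 0xec (blk 14, set 0) → L1-HIT  vc=[2]
8: 0x22 (blk 2, set 0) → VC-HIT  vc=[14]
9: 0xe9 (blk 14, set 0) → VC-HIT  vc=[2]
10: 0xea (blk 14, set 0) → L1-HIT  vc=[2]
11: 0xe1 (blk 14, set 0) → L1-HIT  vc=[2]
12: 0xef (blk 14, set 0) → L1-HIT  vc=[2]
13: 0x61 (blk 6, set 0) → MISS  vc=[2, 14]
14: 0xe7 (blk 14, set 0) → VC-HIT  vc=[2, 6]
15: 0x2b (blk 2, set 0) → VC-HIT  vc=[14, 6]

MISSES = 3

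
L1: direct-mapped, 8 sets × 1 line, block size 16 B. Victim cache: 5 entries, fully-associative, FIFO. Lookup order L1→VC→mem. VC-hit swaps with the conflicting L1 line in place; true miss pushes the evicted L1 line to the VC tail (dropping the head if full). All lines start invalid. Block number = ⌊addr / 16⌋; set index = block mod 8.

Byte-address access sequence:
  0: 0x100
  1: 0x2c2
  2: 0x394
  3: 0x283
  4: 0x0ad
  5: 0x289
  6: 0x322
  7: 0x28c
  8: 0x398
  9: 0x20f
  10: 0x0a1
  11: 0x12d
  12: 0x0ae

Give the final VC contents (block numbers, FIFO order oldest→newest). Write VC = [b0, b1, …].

0: 0x100 (blk 16, set 0) → MISS  vc=[]
1: 0x2c2 (blk 44, set 4) → MISS  vc=[]
2: 0x394 (blk 57, set 1) → MISS  vc=[]
3: 0x283 (blk 40, set 0) → MISS  vc=[16]
4: 0xad (blk 10, set 2) → MISS  vc=[16]
5: 0x289 (blk 40, set 0) → L1-HIT  vc=[16]
6: 0x322 (blk 50, set 2) → MISS  vc=[16, 10]
7: 0x28c (blk 40, set 0) → L1-HIT  vc=[16, 10]
8: 0x398 (blk 57, set 1) → L1-HIT  vc=[16, 10]
9: 0x20f (blk 32, set 0) → MISS  vc=[16, 10, 40]
10: 0xa1 (blk 10, set 2) → VC-HIT  vc=[16, 50, 40]
11: 0x12d (blk 18, set 2) → MISS  vc=[16, 50, 40, 10]
12: 0xae (blk 10, set 2) → VC-HIT  vc=[16, 50, 40, 18]

VC = [16, 50, 40, 18]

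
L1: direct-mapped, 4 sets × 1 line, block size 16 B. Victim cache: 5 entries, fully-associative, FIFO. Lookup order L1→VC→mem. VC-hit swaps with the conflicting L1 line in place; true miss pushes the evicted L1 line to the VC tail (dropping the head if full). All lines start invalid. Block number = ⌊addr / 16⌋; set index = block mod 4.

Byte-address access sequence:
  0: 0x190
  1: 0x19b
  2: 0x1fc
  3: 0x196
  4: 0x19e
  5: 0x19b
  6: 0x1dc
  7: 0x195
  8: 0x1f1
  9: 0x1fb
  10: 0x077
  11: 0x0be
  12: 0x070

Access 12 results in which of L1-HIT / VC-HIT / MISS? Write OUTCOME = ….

OUTCOME = VC-HIT

0: 0x190 (blk 25, set 1) → MISS  vc=[]
1: 0x19b (blk 25, set 1) → L1-HIT  vc=[]
2: 0x1fc (blk 31, set 3) → MISS  vc=[]
3: 0x196 (blk 25, set 1) → L1-HIT  vc=[]
4: 0x19e (blk 25, set 1) → L1-HIT  vc=[]
5: 0x19b (blk 25, set 1) → L1-HIT  vc=[]
6: 0x1dc (blk 29, set 1) → MISS  vc=[25]
7: 0x195 (blk 25, set 1) → VC-HIT  vc=[29]
8: 0x1f1 (blk 31, set 3) → L1-HIT  vc=[29]
9: 0x1fb (blk 31, set 3) → L1-HIT  vc=[29]
10: 0x77 (blk 7, set 3) → MISS  vc=[29, 31]
11: 0xbe (blk 11, set 3) → MISS  vc=[29, 31, 7]
12: 0x70 (blk 7, set 3) → VC-HIT  vc=[29, 31, 11]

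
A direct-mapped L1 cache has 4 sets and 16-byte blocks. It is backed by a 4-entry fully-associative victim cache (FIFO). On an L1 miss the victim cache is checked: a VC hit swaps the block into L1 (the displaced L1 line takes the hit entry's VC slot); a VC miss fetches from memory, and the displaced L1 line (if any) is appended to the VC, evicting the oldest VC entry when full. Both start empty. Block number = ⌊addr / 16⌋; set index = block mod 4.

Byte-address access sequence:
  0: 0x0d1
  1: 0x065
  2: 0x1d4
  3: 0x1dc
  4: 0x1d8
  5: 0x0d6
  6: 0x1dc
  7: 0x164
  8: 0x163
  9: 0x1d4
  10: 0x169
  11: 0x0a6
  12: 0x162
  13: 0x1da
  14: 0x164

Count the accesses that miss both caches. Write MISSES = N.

#0 0xd1→b13/s1 MISS; vc=[]
#1 0x65→b6/s2 MISS; vc=[]
#2 0x1d4→b29/s1 MISS; vc=[13]
#3 0x1dc→b29/s1 L1-HIT; vc=[13]
#4 0x1d8→b29/s1 L1-HIT; vc=[13]
#5 0xd6→b13/s1 VC-HIT; vc=[29]
#6 0x1dc→b29/s1 VC-HIT; vc=[13]
#7 0x164→b22/s2 MISS; vc=[13,6]
#8 0x163→b22/s2 L1-HIT; vc=[13,6]
#9 0x1d4→b29/s1 L1-HIT; vc=[13,6]
#10 0x169→b22/s2 L1-HIT; vc=[13,6]
#11 0xa6→b10/s2 MISS; vc=[13,6,22]
#12 0x162→b22/s2 VC-HIT; vc=[13,6,10]
#13 0x1da→b29/s1 L1-HIT; vc=[13,6,10]
#14 0x164→b22/s2 L1-HIT; vc=[13,6,10]

MISSES = 5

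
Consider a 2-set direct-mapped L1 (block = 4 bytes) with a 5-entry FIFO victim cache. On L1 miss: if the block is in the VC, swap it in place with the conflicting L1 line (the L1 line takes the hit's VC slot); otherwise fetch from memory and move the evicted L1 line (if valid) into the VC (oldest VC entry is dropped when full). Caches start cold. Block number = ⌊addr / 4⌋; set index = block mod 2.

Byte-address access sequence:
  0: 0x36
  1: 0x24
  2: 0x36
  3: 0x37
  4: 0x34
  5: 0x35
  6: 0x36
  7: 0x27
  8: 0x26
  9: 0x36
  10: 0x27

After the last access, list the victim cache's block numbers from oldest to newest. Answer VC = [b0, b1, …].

  [0] addr=0x36 blk=13 s=1: MISS | VC []
  [1] addr=0x24 blk=9 s=1: MISS | VC [13]
  [2] addr=0x36 blk=13 s=1: VC-HIT | VC [9]
  [3] addr=0x37 blk=13 s=1: L1-HIT | VC [9]
  [4] addr=0x34 blk=13 s=1: L1-HIT | VC [9]
  [5] addr=0x35 blk=13 s=1: L1-HIT | VC [9]
  [6] addr=0x36 blk=13 s=1: L1-HIT | VC [9]
  [7] addr=0x27 blk=9 s=1: VC-HIT | VC [13]
  [8] addr=0x26 blk=9 s=1: L1-HIT | VC [13]
  [9] addr=0x36 blk=13 s=1: VC-HIT | VC [9]
  [10] addr=0x27 blk=9 s=1: VC-HIT | VC [13]

VC = [13]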